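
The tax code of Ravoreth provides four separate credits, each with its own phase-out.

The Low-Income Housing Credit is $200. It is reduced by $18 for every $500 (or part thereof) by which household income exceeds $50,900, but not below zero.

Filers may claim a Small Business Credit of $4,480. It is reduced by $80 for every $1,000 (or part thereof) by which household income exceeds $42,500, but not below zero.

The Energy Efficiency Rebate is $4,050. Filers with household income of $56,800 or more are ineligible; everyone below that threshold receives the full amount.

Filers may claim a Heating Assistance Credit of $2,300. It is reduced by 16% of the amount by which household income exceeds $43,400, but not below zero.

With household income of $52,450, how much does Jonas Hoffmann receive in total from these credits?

Low-Income Housing Credit: income exceeds $50,900 by $1,550, which is 4 full-or-partial $500 increments; reduction = 4 × $18 = $72, leaving $128.
Small Business Credit: income exceeds $42,500 by $9,950, which is 10 full-or-partial $1,000 increments; reduction = 10 × $80 = $800, leaving $3,680.
Energy Efficiency Rebate: $52,450 is below the $56,800 cutoff, so the full $4,050 applies.
Heating Assistance Credit: 16% of the $9,050 excess over $43,400 is $1,448; credit = $2,300 − $1,448 = $852.
Total: $128 + $3,680 + $4,050 + $852 = $8,710.

$8,710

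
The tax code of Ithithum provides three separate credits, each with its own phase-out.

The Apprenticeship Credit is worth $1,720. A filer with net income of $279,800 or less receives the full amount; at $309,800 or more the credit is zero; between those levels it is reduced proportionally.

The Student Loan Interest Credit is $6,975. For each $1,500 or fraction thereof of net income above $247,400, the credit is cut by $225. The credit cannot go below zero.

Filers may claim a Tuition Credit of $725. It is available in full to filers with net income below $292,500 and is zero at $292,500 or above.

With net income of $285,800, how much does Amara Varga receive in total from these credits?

$3,226

Apprenticeship Credit: $285,800 is $6,000 into a $30,000 phase-out range, leaving 24,000/30,000 of the credit: $1,720 × 24,000/30,000 = $1,376.
Student Loan Interest Credit: income exceeds $247,400 by $38,400, which is 26 full-or-partial $1,500 increments; reduction = 26 × $225 = $5,850, leaving $1,125.
Tuition Credit: $285,800 is below the $292,500 cutoff, so the full $725 applies.
Total: $1,376 + $1,125 + $725 = $3,226.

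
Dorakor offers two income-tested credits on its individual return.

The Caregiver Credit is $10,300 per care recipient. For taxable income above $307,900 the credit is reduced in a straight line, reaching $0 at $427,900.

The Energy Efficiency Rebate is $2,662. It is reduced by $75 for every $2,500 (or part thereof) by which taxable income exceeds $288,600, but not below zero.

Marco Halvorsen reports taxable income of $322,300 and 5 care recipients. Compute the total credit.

Caregiver Credit: base = 5 × $10,300 = $51,500. $322,300 is $14,400 into a $120,000 phase-out range, leaving 105,600/120,000 of the credit: $51,500 × 105,600/120,000 = $45,320.
Energy Efficiency Rebate: income exceeds $288,600 by $33,700, which is 14 full-or-partial $2,500 increments; reduction = 14 × $75 = $1,050, leaving $1,612.
Total: $45,320 + $1,612 = $46,932.

$46,932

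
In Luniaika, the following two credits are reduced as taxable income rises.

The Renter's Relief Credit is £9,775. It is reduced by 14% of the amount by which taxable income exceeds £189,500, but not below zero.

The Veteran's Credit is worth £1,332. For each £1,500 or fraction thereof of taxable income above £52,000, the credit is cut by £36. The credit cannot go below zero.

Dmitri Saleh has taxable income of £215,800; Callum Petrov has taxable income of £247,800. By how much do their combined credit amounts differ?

£4,480

Dmitri (£215,800): Renter's Relief Credit: 14% of the £26,300 excess over £189,500 is £3,682; credit = £9,775 − £3,682 = £6,093. Veteran's Credit: income exceeds £52,000 by £163,800 → 110 increments × £36 = £3,960 ≥ base, so the credit is £0. total £6,093 + £0 = £6,093
Callum (£247,800): Renter's Relief Credit: 14% of the £58,300 excess over £189,500 is £8,162; credit = £9,775 − £8,162 = £1,613. Veteran's Credit: income exceeds £52,000 by £195,800 → 131 increments × £36 = £4,716 ≥ base, so the credit is £0. total £1,613 + £0 = £1,613
Difference: |£6,093 − £1,613| = £4,480.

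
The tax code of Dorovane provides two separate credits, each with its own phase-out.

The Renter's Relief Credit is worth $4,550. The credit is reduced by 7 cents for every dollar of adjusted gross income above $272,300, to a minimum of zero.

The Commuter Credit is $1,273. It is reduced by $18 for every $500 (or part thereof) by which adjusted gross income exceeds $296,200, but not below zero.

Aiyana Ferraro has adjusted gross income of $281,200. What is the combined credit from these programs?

Renter's Relief Credit: 7% of the $8,900 excess over $272,300 is $623; credit = $4,550 − $623 = $3,927.
Commuter Credit: $281,200 is at or below the $296,200 threshold, so the full $1,273 applies.
Total: $3,927 + $1,273 = $5,200.

$5,200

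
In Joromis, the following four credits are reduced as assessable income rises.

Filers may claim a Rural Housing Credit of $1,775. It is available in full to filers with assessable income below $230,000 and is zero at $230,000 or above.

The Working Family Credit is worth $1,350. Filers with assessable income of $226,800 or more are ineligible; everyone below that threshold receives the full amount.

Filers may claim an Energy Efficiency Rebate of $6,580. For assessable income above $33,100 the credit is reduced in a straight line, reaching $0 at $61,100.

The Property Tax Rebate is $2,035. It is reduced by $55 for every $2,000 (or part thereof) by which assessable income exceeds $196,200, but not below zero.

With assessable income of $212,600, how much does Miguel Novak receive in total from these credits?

Rural Housing Credit: $212,600 is below the $230,000 cutoff, so the full $1,775 applies.
Working Family Credit: $212,600 is below the $226,800 cutoff, so the full $1,350 applies.
Energy Efficiency Rebate: $212,600 is at or above $61,100, so the credit is $0.
Property Tax Rebate: income exceeds $196,200 by $16,400, which is 9 full-or-partial $2,000 increments; reduction = 9 × $55 = $495, leaving $1,540.
Total: $1,775 + $1,350 + $0 + $1,540 = $4,665.

$4,665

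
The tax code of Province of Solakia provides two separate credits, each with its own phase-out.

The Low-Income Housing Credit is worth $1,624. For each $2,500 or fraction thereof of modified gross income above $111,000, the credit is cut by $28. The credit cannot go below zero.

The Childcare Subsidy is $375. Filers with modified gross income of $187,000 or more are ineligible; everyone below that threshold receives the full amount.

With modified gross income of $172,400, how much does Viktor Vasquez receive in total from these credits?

$1,299

Low-Income Housing Credit: income exceeds $111,000 by $61,400, which is 25 full-or-partial $2,500 increments; reduction = 25 × $28 = $700, leaving $924.
Childcare Subsidy: $172,400 is below the $187,000 cutoff, so the full $375 applies.
Total: $924 + $375 = $1,299.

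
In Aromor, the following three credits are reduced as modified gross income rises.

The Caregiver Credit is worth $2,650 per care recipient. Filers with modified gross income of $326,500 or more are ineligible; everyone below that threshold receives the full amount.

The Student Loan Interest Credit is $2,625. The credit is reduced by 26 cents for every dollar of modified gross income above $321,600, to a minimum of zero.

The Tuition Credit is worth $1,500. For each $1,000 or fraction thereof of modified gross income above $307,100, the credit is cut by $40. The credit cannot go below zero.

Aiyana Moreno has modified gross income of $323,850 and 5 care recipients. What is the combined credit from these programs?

Caregiver Credit: base = 5 × $2,650 = $13,250. $323,850 is below the $326,500 cutoff, so the full $13,250 applies.
Student Loan Interest Credit: 26% of the $2,250 excess over $321,600 is $585; credit = $2,625 − $585 = $2,040.
Tuition Credit: income exceeds $307,100 by $16,750, which is 17 full-or-partial $1,000 increments; reduction = 17 × $40 = $680, leaving $820.
Total: $13,250 + $2,040 + $820 = $16,110.

$16,110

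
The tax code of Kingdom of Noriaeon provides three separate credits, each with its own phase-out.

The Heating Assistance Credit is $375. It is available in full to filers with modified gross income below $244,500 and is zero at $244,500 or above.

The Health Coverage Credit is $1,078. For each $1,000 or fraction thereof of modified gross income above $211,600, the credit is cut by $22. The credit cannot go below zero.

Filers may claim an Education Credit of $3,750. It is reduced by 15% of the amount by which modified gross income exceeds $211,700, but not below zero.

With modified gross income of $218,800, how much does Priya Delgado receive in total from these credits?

Heating Assistance Credit: $218,800 is below the $244,500 cutoff, so the full $375 applies.
Health Coverage Credit: income exceeds $211,600 by $7,200, which is 8 full-or-partial $1,000 increments; reduction = 8 × $22 = $176, leaving $902.
Education Credit: 15% of the $7,100 excess over $211,700 is $1,065; credit = $3,750 − $1,065 = $2,685.
Total: $375 + $902 + $2,685 = $3,962.

$3,962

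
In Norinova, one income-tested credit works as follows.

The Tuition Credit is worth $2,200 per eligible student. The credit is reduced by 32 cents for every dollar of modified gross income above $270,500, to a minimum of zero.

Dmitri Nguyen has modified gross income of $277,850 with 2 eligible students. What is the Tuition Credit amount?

$2,048

Tuition Credit: base = 2 × $2,200 = $4,400. 32% of the $7,350 excess over $270,500 is $2,352; credit = $4,400 − $2,352 = $2,048.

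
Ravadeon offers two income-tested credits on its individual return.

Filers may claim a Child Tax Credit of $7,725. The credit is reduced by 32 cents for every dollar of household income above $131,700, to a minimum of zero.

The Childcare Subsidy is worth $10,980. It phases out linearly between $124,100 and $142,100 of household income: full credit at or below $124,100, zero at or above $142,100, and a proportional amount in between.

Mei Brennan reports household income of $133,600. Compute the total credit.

$12,302

Child Tax Credit: 32% of the $1,900 excess over $131,700 is $608; credit = $7,725 − $608 = $7,117.
Childcare Subsidy: $133,600 is $9,500 into a $18,000 phase-out range, leaving 8,500/18,000 of the credit: $10,980 × 8,500/18,000 = $5,185.
Total: $7,117 + $5,185 = $12,302.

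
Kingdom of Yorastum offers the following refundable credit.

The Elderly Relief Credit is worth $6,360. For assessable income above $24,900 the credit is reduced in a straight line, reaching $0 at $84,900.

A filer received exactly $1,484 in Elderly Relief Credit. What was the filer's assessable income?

$70,900

$1,484 is 1,484/6,360 of the full $6,360, so 4,876/6,360 of the $60,000 range has been used: income = $24,900 + $60,000 × 4,876/6,360 = $70,900.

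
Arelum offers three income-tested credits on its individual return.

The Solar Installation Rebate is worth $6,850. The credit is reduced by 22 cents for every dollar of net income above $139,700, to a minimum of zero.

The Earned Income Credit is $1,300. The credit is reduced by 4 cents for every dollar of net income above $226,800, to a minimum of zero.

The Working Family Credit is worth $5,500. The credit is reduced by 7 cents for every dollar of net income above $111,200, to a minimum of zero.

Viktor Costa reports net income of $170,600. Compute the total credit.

Solar Installation Rebate: 22% of the $30,900 excess over $139,700 is $6,798; credit = $6,850 − $6,798 = $52.
Earned Income Credit: $170,600 is at or below the $226,800 threshold, so the full $1,300 applies.
Working Family Credit: 7% of the $59,400 excess over $111,200 is $4,158; credit = $5,500 − $4,158 = $1,342.
Total: $52 + $1,300 + $1,342 = $2,694.

$2,694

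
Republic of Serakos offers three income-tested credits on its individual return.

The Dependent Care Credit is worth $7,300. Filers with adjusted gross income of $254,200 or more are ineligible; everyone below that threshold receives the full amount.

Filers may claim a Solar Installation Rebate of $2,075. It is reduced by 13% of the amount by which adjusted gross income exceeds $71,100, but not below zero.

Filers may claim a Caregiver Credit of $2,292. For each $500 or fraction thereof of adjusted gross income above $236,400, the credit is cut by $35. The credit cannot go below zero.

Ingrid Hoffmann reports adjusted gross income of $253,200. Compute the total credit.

Dependent Care Credit: $253,200 is below the $254,200 cutoff, so the full $7,300 applies.
Solar Installation Rebate: 13% of the $182,100 excess over $71,100 is $23,673 ≥ base, so the credit is $0.
Caregiver Credit: income exceeds $236,400 by $16,800, which is 34 full-or-partial $500 increments; reduction = 34 × $35 = $1,190, leaving $1,102.
Total: $7,300 + $0 + $1,102 = $8,402.

$8,402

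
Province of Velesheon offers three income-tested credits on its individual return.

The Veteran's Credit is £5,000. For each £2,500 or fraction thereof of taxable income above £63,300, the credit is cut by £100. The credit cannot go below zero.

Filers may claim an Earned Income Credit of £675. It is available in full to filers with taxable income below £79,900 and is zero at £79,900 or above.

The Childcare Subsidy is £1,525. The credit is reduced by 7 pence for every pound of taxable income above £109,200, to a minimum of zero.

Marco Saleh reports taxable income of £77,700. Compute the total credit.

£6,600

Veteran's Credit: income exceeds £63,300 by £14,400, which is 6 full-or-partial £2,500 increments; reduction = 6 × £100 = £600, leaving £4,400.
Earned Income Credit: £77,700 is below the £79,900 cutoff, so the full £675 applies.
Childcare Subsidy: £77,700 is at or below the £109,200 threshold, so the full £1,525 applies.
Total: £4,400 + £675 + £1,525 = £6,600.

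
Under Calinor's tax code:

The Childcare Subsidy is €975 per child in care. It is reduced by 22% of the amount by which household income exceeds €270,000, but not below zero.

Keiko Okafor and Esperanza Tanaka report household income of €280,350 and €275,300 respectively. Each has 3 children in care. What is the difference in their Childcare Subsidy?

€1,111

Keiko (€280,350): Childcare Subsidy: base = 3 × €975 = €2,925. 22% of the €10,350 excess over €270,000 is €2,277; credit = €2,925 − €2,277 = €648.
Esperanza (€275,300): Childcare Subsidy: base = 3 × €975 = €2,925. 22% of the €5,300 excess over €270,000 is €1,166; credit = €2,925 − €1,166 = €1,759.
Difference: |€648 − €1,759| = €1,111.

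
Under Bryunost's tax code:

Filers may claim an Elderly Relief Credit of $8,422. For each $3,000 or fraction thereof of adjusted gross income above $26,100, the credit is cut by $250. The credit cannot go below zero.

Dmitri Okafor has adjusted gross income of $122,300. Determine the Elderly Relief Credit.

Elderly Relief Credit: income exceeds $26,100 by $96,200, which is 33 full-or-partial $3,000 increments; reduction = 33 × $250 = $8,250, leaving $172.

$172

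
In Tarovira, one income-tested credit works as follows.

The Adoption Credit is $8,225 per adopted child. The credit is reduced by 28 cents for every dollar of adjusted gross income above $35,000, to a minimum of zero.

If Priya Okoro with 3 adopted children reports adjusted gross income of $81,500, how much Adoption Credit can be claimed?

$11,655

Adoption Credit: base = 3 × $8,225 = $24,675. 28% of the $46,500 excess over $35,000 is $13,020; credit = $24,675 − $13,020 = $11,655.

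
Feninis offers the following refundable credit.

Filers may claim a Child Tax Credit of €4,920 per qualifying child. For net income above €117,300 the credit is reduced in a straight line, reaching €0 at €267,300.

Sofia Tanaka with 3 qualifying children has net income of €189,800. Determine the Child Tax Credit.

€7,626

Child Tax Credit: base = 3 × €4,920 = €14,760. €189,800 is €72,500 into a €150,000 phase-out range, leaving 77,500/150,000 of the credit: €14,760 × 77,500/150,000 = €7,626.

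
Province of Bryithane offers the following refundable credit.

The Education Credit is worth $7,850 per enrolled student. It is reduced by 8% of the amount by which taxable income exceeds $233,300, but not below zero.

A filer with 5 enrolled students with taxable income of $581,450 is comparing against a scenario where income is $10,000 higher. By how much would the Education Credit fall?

At $581,450 — base = 5 × $7,850 = $39,250. 8% of the $348,150 excess over $233,300 is $27,852; credit = $39,250 − $27,852 = $11,398.
At $591,450 — base = 5 × $7,850 = $39,250. 8% of the $358,150 excess over $233,300 is $28,652; credit = $39,250 − $28,652 = $10,598.
Lost: $11,398 − $10,598 = $800.

$800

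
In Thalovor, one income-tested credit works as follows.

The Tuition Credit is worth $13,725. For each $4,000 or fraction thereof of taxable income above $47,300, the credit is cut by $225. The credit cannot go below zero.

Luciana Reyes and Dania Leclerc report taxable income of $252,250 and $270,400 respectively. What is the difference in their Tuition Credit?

Luciana ($252,250): Tuition Credit: income exceeds $47,300 by $204,950, which is 52 full-or-partial $4,000 increments; reduction = 52 × $225 = $11,700, leaving $2,025.
Dania ($270,400): Tuition Credit: income exceeds $47,300 by $223,100, which is 56 full-or-partial $4,000 increments; reduction = 56 × $225 = $12,600, leaving $1,125.
Difference: |$2,025 − $1,125| = $900.

$900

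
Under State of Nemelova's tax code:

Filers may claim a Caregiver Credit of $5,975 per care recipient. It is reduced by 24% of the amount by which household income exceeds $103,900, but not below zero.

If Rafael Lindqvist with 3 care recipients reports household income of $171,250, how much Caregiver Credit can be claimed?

$1,761

Caregiver Credit: base = 3 × $5,975 = $17,925. 24% of the $67,350 excess over $103,900 is $16,164; credit = $17,925 − $16,164 = $1,761.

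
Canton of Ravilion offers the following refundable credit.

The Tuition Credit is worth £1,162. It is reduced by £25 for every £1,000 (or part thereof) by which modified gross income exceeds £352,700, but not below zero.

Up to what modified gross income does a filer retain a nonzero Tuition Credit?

After 46 increments the reduction is 46 × £25 = £1,150, leaving £12; one more increment wipes it out. Increment 46 ends at excess 46 × £1,000 = £46,000, so the highest qualifying income is £352,700 + £46,000 = £398,700.

£398,700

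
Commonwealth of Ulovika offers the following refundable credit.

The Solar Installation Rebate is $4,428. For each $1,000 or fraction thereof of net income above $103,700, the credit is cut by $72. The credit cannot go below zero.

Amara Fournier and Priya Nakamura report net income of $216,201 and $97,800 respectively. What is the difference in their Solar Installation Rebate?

Amara ($216,201): Solar Installation Rebate: income exceeds $103,700 by $112,501 → 113 increments × $72 = $8,136 ≥ base, so the credit is $0.
Priya ($97,800): Solar Installation Rebate: $97,800 is at or below the $103,700 threshold, so the full $4,428 applies.
Difference: |$0 − $4,428| = $4,428.

$4,428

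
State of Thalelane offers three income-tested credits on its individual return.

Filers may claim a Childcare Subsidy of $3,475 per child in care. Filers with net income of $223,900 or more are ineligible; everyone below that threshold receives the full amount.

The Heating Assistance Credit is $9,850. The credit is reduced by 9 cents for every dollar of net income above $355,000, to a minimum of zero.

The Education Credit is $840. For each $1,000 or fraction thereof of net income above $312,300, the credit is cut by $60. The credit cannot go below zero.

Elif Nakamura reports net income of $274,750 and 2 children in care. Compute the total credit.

$10,690

Childcare Subsidy: base = 2 × $3,475 = $6,950. $274,750 meets or exceeds the $223,900 cutoff, so the credit is $0.
Heating Assistance Credit: $274,750 is at or below the $355,000 threshold, so the full $9,850 applies.
Education Credit: $274,750 is at or below the $312,300 threshold, so the full $840 applies.
Total: $0 + $9,850 + $840 = $10,690.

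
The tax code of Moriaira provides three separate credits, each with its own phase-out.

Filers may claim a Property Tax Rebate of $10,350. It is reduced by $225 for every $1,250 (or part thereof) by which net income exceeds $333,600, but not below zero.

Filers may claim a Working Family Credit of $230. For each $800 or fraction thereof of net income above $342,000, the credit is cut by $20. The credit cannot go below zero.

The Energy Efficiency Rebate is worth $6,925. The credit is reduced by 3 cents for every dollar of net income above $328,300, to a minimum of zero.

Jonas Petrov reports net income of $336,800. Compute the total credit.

$16,575

Property Tax Rebate: income exceeds $333,600 by $3,200, which is 3 full-or-partial $1,250 increments; reduction = 3 × $225 = $675, leaving $9,675.
Working Family Credit: $336,800 is at or below the $342,000 threshold, so the full $230 applies.
Energy Efficiency Rebate: 3% of the $8,500 excess over $328,300 is $255; credit = $6,925 − $255 = $6,670.
Total: $9,675 + $230 + $6,670 = $16,575.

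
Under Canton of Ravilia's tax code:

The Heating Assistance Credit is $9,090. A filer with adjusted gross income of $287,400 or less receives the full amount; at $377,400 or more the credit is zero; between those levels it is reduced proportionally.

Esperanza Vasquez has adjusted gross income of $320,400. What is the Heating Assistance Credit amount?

Heating Assistance Credit: $320,400 is $33,000 into a $90,000 phase-out range, leaving 57,000/90,000 of the credit: $9,090 × 57,000/90,000 = $5,757.

$5,757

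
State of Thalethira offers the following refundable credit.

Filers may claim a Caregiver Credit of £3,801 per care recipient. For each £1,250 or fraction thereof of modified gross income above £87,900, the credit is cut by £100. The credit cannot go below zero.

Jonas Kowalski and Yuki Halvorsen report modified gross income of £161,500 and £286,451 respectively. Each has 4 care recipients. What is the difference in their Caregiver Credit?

£9,304

Jonas (£161,500): Caregiver Credit: base = 4 × £3,801 = £15,204. income exceeds £87,900 by £73,600, which is 59 full-or-partial £1,250 increments; reduction = 59 × £100 = £5,900, leaving £9,304.
Yuki (£286,451): Caregiver Credit: base = 4 × £3,801 = £15,204. income exceeds £87,900 by £198,551 → 159 increments × £100 = £15,900 ≥ base, so the credit is £0.
Difference: |£9,304 − £0| = £9,304.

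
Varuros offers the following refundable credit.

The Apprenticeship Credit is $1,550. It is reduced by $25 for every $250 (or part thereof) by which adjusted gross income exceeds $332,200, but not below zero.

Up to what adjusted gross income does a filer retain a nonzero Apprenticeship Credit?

$347,450

After 61 increments the reduction is 61 × $25 = $1,525, leaving $25; one more increment wipes it out. Increment 61 ends at excess 61 × $250 = $15,250, so the highest qualifying income is $332,200 + $15,250 = $347,450.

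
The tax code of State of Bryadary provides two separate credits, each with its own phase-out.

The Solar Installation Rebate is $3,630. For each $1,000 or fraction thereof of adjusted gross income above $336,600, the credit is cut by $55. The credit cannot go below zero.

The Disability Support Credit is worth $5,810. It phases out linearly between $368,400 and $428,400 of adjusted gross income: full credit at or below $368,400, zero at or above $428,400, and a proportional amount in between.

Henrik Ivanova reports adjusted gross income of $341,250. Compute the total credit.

$9,165

Solar Installation Rebate: income exceeds $336,600 by $4,650, which is 5 full-or-partial $1,000 increments; reduction = 5 × $55 = $275, leaving $3,355.
Disability Support Credit: $341,250 is at or below the $368,400 threshold, so the full $5,810 applies.
Total: $3,355 + $5,810 = $9,165.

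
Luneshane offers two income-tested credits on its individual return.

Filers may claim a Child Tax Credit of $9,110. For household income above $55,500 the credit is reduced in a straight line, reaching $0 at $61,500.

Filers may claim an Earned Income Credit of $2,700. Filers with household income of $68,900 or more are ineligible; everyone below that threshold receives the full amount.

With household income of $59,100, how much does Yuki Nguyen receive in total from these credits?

Child Tax Credit: $59,100 is $3,600 into a $6,000 phase-out range, leaving 2,400/6,000 of the credit: $9,110 × 2,400/6,000 = $3,644.
Earned Income Credit: $59,100 is below the $68,900 cutoff, so the full $2,700 applies.
Total: $3,644 + $2,700 = $6,344.

$6,344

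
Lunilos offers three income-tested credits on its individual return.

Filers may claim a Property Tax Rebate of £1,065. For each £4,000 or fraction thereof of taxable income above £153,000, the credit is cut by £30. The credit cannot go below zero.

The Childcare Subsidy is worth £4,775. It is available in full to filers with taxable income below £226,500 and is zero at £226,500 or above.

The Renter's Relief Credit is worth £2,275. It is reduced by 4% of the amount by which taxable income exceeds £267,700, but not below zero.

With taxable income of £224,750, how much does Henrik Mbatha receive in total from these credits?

Property Tax Rebate: income exceeds £153,000 by £71,750, which is 18 full-or-partial £4,000 increments; reduction = 18 × £30 = £540, leaving £525.
Childcare Subsidy: £224,750 is below the £226,500 cutoff, so the full £4,775 applies.
Renter's Relief Credit: £224,750 is at or below the £267,700 threshold, so the full £2,275 applies.
Total: £525 + £4,775 + £2,275 = £7,575.

£7,575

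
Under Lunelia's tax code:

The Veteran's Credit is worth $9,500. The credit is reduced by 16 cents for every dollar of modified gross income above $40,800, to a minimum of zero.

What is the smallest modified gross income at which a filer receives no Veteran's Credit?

$100,175

The credit falls by 16% of each dollar above $40,800, so it reaches zero when the excess is $9,500 / 16% = $59,375: income = $40,800 + $59,375 = $100,175.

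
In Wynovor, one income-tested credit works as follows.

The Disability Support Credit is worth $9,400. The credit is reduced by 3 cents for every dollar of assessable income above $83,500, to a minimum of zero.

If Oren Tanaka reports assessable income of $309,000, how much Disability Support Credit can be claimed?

Disability Support Credit: 3% of the $225,500 excess over $83,500 is $6,765; credit = $9,400 − $6,765 = $2,635.

$2,635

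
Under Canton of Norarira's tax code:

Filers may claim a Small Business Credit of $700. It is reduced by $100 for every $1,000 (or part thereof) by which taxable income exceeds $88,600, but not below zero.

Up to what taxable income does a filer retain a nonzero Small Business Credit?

After 6 increments the reduction is 6 × $100 = $600, leaving $100; one more increment wipes it out. Increment 6 ends at excess 6 × $1,000 = $6,000, so the highest qualifying income is $88,600 + $6,000 = $94,600.

$94,600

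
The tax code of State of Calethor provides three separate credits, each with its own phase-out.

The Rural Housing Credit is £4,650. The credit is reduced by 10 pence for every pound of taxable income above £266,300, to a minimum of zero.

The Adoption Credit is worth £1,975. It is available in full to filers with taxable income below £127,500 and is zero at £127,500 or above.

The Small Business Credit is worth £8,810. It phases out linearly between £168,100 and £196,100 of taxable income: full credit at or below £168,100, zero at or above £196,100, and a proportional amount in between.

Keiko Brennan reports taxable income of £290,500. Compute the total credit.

£2,230

Rural Housing Credit: 10% of the £24,200 excess over £266,300 is £2,420; credit = £4,650 − £2,420 = £2,230.
Adoption Credit: £290,500 meets or exceeds the £127,500 cutoff, so the credit is £0.
Small Business Credit: £290,500 is at or above £196,100, so the credit is £0.
Total: £2,230 + £0 + £0 = £2,230.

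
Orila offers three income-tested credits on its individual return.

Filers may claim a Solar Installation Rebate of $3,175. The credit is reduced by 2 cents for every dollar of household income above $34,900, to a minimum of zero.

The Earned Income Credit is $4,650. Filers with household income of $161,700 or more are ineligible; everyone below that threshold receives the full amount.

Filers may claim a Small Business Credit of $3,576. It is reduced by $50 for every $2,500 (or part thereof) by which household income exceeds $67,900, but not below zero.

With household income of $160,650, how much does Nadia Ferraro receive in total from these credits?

Solar Installation Rebate: 2% of the $125,750 excess over $34,900 is $2,515; credit = $3,175 − $2,515 = $660.
Earned Income Credit: $160,650 is below the $161,700 cutoff, so the full $4,650 applies.
Small Business Credit: income exceeds $67,900 by $92,750, which is 38 full-or-partial $2,500 increments; reduction = 38 × $50 = $1,900, leaving $1,676.
Total: $660 + $4,650 + $1,676 = $6,986.

$6,986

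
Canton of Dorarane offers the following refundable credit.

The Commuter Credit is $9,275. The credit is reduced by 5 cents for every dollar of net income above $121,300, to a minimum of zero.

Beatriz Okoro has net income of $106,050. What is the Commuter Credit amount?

$9,275

Commuter Credit: $106,050 is at or below the $121,300 threshold, so the full $9,275 applies.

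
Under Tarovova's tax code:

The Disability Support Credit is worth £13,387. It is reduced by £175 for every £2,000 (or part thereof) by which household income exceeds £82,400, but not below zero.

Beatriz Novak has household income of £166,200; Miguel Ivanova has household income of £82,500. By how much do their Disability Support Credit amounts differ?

Beatriz (£166,200): Disability Support Credit: income exceeds £82,400 by £83,800, which is 42 full-or-partial £2,000 increments; reduction = 42 × £175 = £7,350, leaving £6,037.
Miguel (£82,500): Disability Support Credit: income exceeds £82,400 by £100, which is 1 full-or-partial £2,000 increment; reduction = 1 × £175 = £175, leaving £13,212.
Difference: |£6,037 − £13,212| = £7,175.

£7,175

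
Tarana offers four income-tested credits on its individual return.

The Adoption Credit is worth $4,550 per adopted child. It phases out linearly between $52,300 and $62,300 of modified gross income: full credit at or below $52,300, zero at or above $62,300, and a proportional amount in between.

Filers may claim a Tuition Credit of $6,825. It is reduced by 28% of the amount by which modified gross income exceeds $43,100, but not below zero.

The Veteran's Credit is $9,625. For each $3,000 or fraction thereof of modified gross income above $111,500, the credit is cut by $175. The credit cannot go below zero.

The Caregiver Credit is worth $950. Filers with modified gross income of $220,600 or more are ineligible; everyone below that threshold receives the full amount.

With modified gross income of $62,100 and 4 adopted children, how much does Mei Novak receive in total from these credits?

Adoption Credit: base = 4 × $4,550 = $18,200. $62,100 is $9,800 into a $10,000 phase-out range, leaving 200/10,000 of the credit: $18,200 × 200/10,000 = $364.
Tuition Credit: 28% of the $19,000 excess over $43,100 is $5,320; credit = $6,825 − $5,320 = $1,505.
Veteran's Credit: $62,100 is at or below the $111,500 threshold, so the full $9,625 applies.
Caregiver Credit: $62,100 is below the $220,600 cutoff, so the full $950 applies.
Total: $364 + $1,505 + $9,625 + $950 = $12,444.

$12,444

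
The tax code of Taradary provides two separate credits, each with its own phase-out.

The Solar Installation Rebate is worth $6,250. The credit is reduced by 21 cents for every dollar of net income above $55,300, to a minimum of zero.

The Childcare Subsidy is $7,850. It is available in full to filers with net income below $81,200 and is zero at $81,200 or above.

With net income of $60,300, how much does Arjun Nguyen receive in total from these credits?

Solar Installation Rebate: 21% of the $5,000 excess over $55,300 is $1,050; credit = $6,250 − $1,050 = $5,200.
Childcare Subsidy: $60,300 is below the $81,200 cutoff, so the full $7,850 applies.
Total: $5,200 + $7,850 = $13,050.

$13,050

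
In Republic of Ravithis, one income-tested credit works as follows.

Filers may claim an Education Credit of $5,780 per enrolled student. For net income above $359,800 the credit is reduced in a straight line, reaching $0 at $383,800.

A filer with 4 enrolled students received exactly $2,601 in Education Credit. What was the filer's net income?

Full credit = 4 × $5,780 = $23,120.
$2,601 is 2,601/23,120 of the full $23,120, so 20,519/23,120 of the $24,000 range has been used: income = $359,800 + $24,000 × 20,519/23,120 = $381,100.

$381,100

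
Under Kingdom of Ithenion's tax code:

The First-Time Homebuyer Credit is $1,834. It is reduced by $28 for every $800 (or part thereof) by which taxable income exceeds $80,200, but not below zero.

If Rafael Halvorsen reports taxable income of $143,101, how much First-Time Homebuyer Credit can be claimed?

$0

First-Time Homebuyer Credit: income exceeds $80,200 by $62,901 → 79 increments × $28 = $2,212 ≥ base, so the credit is $0.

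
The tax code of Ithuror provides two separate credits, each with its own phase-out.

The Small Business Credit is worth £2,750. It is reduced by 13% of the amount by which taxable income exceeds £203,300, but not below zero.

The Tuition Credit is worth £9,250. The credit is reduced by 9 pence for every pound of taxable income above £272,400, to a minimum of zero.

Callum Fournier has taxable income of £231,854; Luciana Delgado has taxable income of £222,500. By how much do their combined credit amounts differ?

Callum (£231,854): Small Business Credit: 13% of the £28,554 excess over £203,300 is £3,712.02 ≥ base, so the credit is £0. Tuition Credit: £231,854 is at or below the £272,400 threshold, so the full £9,250 applies. total £0 + £9,250 = £9,250
Luciana (£222,500): Small Business Credit: 13% of the £19,200 excess over £203,300 is £2,496; credit = £2,750 − £2,496 = £254. Tuition Credit: £222,500 is at or below the £272,400 threshold, so the full £9,250 applies. total £254 + £9,250 = £9,504
Difference: |£9,250 − £9,504| = £254.

£254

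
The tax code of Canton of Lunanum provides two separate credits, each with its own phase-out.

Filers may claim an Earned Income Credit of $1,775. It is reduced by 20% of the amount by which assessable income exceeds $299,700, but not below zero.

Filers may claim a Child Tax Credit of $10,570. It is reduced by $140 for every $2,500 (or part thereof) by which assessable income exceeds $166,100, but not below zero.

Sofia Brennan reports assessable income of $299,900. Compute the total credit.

$4,745

Earned Income Credit: 20% of the $200 excess over $299,700 is $40; credit = $1,775 − $40 = $1,735.
Child Tax Credit: income exceeds $166,100 by $133,800, which is 54 full-or-partial $2,500 increments; reduction = 54 × $140 = $7,560, leaving $3,010.
Total: $1,735 + $3,010 = $4,745.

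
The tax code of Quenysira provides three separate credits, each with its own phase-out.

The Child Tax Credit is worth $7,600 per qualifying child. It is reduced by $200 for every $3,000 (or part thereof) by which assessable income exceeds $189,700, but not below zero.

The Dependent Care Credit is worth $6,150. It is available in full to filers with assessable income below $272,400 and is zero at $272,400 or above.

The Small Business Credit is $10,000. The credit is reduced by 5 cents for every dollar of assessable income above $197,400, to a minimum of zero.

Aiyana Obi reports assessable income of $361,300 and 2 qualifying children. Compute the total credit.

$5,405

Child Tax Credit: base = 2 × $7,600 = $15,200. income exceeds $189,700 by $171,600, which is 58 full-or-partial $3,000 increments; reduction = 58 × $200 = $11,600, leaving $3,600.
Dependent Care Credit: $361,300 meets or exceeds the $272,400 cutoff, so the credit is $0.
Small Business Credit: 5% of the $163,900 excess over $197,400 is $8,195; credit = $10,000 − $8,195 = $1,805.
Total: $3,600 + $0 + $1,805 = $5,405.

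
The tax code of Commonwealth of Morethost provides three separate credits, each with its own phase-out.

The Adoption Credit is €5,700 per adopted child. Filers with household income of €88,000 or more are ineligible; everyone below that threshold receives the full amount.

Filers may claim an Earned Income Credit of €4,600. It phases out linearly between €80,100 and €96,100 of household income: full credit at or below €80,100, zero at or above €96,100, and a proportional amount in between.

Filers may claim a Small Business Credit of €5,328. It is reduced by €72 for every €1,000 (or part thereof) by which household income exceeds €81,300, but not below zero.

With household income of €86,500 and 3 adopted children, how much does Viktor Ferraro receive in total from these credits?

€24,756

Adoption Credit: base = 3 × €5,700 = €17,100. €86,500 is below the €88,000 cutoff, so the full €17,100 applies.
Earned Income Credit: €86,500 is €6,400 into a €16,000 phase-out range, leaving 9,600/16,000 of the credit: €4,600 × 9,600/16,000 = €2,760.
Small Business Credit: income exceeds €81,300 by €5,200, which is 6 full-or-partial €1,000 increments; reduction = 6 × €72 = €432, leaving €4,896.
Total: €17,100 + €2,760 + €4,896 = €24,756.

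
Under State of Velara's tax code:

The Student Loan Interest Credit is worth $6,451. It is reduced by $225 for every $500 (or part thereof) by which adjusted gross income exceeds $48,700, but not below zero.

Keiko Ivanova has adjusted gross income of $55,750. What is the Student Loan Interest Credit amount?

$3,076

Student Loan Interest Credit: income exceeds $48,700 by $7,050, which is 15 full-or-partial $500 increments; reduction = 15 × $225 = $3,375, leaving $3,076.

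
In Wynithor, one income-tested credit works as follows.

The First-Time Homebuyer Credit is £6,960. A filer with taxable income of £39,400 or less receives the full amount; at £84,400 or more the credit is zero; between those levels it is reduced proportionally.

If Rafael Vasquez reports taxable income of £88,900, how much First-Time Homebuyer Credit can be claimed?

First-Time Homebuyer Credit: £88,900 is at or above £84,400, so the credit is £0.

£0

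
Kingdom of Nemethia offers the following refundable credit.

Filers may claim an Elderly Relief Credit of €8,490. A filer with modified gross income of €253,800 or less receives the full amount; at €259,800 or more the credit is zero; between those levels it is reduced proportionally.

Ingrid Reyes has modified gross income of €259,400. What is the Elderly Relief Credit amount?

Elderly Relief Credit: €259,400 is €5,600 into a €6,000 phase-out range, leaving 400/6,000 of the credit: €8,490 × 400/6,000 = €566.

€566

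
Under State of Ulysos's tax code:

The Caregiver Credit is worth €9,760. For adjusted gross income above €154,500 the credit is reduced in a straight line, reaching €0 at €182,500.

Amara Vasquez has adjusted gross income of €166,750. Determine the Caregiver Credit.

€5,490

Caregiver Credit: €166,750 is €12,250 into a €28,000 phase-out range, leaving 15,750/28,000 of the credit: €9,760 × 15,750/28,000 = €5,490.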